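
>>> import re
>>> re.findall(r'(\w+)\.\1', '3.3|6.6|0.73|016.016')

['3', '6', '016']

The backreference `\1` re-matches whatever the first group consumed, character for character.
With a single group, `findall` returns only what that group captured — 3 items.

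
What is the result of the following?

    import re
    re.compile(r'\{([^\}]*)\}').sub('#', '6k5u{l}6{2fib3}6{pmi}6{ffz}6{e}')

Matches: at [4:7] → '{l}'; at [8:15] → '{2fib3}'; at [16:21] → '{pmi}'; at [22:27] → '{ffz}'; at [28:31] → '{e}'.
Every occurrence is swapped for '#'.

'6k5u#6#6#6#6#'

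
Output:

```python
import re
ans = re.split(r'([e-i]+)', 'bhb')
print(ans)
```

The pattern matches one or more of a character in [e-i] (captured).
Matches to split on: at [1:2] → 'h'.
Because the pattern has a capturing group, `split` also inserts each captured text between the pieces.

['b', 'h', 'b']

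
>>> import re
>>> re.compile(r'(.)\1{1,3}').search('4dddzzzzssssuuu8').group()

'ddd'

A backreference is literal: `\1` must see the identical characters the first group matched.
`re.search` tries every starting position until one works.
The match spans [1:4] → 'ddd'.
Captured: group 1 = 'd'.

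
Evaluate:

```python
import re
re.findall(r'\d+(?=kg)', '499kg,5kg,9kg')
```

['499', '5', '9']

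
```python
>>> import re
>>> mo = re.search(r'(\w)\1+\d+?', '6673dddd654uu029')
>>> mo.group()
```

'667'

A backreference is literal: `\1` must see the identical characters the first group matched.
`re.search` scans for the first position where the pattern succeeds.
The match spans [0:3] → '667'.
Captured: group 1 = '6'.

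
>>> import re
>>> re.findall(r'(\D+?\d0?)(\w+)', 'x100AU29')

[('x10', '0AU29')]

This matches one or more of a non-digit (lazy), then a digit, then optionally the literal '0' (captured); then one or more of a word character (captured).
Scanning left to right: at [0:8] match 'x100AU29', groups = ('x10', '0AU29').
2 groups means the one result is a tuple of 2 captured strings — 1 here.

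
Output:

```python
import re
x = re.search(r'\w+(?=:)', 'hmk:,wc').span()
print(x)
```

(0, 3)

Because the assertion is zero-width, the text it checks is not consumed and won't appear in the result.
The match spans [0:3] → 'hmk'.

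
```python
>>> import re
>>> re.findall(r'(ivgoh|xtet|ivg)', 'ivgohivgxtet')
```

The regex engine tests alternatives in the order written; an earlier branch that matches wins even if a later one would match more.
Matches: at [0:5] match 'ivgoh', group 1 = 'ivgoh'; at [5:8] match 'ivg', group 1 = 'ivg'; at [8:12] match 'xtet', group 1 = 'xtet'.
One capturing group, so `findall` returns just the captured substring from each match — 3 in all.

['ivgoh', 'ivg', 'xtet']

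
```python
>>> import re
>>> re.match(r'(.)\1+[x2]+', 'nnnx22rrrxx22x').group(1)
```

'n'

The match spans [0:6] → 'nnnx22'.
Captured: group 1 = 'n'.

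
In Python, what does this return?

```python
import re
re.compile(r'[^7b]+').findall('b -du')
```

[' -du']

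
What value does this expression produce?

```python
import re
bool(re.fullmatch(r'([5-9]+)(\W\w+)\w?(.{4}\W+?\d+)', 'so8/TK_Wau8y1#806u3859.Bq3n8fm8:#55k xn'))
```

This matches one or more of a character in [5-9] (captured); then a non-word character, then one or more of a word character (captured); then optionally a word character; then exactly 4 of any character, then one or more of a non-word character (lazy), then one or more of a digit (captured).
`re.fullmatch` requires the pattern to consume the entire string.
Here the string isn't matched end-to-end, so the call returns None, and `bool(None)` is False.

False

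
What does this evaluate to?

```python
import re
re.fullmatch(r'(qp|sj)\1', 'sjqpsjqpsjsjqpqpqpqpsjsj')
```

`re.fullmatch` requires the pattern to consume the entire string.
Here the string isn't matched end-to-end, so the call returns None.

None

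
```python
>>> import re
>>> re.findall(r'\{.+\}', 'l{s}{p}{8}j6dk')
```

Matches: at [1:10] → '{s}{p}{8}'.
With no groups in the pattern, `findall` gives back each whole match — 1 here.

['{s}{p}{8}']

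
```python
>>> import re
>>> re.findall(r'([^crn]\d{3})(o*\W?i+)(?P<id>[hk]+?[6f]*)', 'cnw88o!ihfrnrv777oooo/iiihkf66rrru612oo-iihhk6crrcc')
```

[('v777', 'oooo/iii', 'h'), ('u612', 'oo-ii', 'h')]

A non-greedy quantifier consumes as few characters as it can — just enough that the remainder of the pattern still matches from where it stops; whatever follows it matches normally.
3 groups means each result is a tuple of 3 captured strings — 2 here.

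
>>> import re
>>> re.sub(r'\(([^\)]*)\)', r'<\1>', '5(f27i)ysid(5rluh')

'5<f27i>ysid(5rluh'

Each match is replaced using the text its own group 1 captured.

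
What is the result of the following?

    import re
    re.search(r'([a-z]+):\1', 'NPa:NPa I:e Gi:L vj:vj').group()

'vj:vj'

A backreference is literal: `\1` must see the identical characters the first group matched.
The match spans [17:22] → 'vj:vj'.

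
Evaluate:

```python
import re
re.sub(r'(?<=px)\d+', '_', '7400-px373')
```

'7400-px_'

The `(?=…)`/`(?<=…)` assertion just peeks at neighbouring text; it doesn't advance the match position.
Matches: at [7:10] → '373'.
Every occurrence is swapped for '_'.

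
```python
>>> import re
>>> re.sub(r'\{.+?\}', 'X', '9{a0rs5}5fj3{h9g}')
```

'9X5fj3X'

Lazy quantifiers expand one character at a time until the remainder of the pattern can match.
Matches: at [1:8] → '{a0rs5}'; at [12:17] → '{h9g}'.
Each match is replaced by 'X'.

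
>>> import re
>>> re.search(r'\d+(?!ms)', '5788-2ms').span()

(0, 4)

`(?!…)`/`(?<!…)` only lets a position through if the neighbouring text does NOT match; no characters are consumed.
`re.search` scans for the first position where the pattern succeeds.
The match spans [0:4] → '5788'.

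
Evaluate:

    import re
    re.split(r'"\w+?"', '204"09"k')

['204', 'k']

Splitting on the pattern gives 2 pieces.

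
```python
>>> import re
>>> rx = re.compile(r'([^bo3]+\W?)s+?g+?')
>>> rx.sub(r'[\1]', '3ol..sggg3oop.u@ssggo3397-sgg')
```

This matches one or more of any character except [bo3], then optionally a non-word character (captured); then one or more of the literal 's' (lazy), then one or more of the literal 'g' (lazy).
Matches: at [2:7] → 'l..sg'; at [12:19] → 'p.u@ssg'; at [23:28] → '97-sg'.
`\1` in the replacement pulls in group 1's text for each match.

'3o[l..]gg3oo[p.u@s]go33[97-]g'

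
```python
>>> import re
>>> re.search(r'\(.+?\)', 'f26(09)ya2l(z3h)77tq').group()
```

'(09)'

Unlike `match`, `search` isn't anchored — it looks for the pattern anywhere in the string.
The match spans [3:7] → '(09)'.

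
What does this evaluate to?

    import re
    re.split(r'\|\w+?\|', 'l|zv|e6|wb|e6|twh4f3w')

['l', 'e6', 'e6|twh4f3w']

Matches to split on: at [1:5] → '|zv|'; at [7:11] → '|wb|'.
The string is cut at each match, leaving 3 pieces.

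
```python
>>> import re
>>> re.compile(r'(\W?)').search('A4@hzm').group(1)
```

''

The match spans [0:0] → ''.
Captured: group 1 = ''.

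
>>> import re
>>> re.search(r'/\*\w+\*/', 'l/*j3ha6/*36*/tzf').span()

(8, 14)

`re.search` scans for the first position where the pattern succeeds.
The match spans [8:14] → '/*36*/'.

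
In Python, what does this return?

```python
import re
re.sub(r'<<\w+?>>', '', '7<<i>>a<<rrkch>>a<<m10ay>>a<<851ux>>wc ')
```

Each match is replaced by ''.

'7aaawc '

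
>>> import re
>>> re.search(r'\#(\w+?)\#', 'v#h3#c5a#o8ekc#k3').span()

`search` walks the string left to right and returns the first match it finds.
The match spans [1:5] → '#h3#'.
Captured: group 1 = 'h3'.

(1, 5)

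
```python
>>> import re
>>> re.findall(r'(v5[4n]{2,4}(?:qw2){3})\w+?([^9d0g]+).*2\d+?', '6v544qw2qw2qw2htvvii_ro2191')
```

Pattern: the literal 'v5', then 2 to 4 of one of [4n], then the literal 'qw2' repeated 3 times (captured); then one or more of a word character (lazy); then one or more of any character except [9d0g] (captured); then zero or more of any character, then the literal '2', then one or more of a digit (lazy).
A `+?`/`*?`/`{m,n}?` starts at its minimum and grows only as far as needed for what follows to match.
Matches: at [1:25] match 'v544qw2qw2qw2htvvii_ro21', groups = ('v544qw2qw2qw2', 'tvvii_ro').
With 2 capturing groups, `findall` returns a 2-tuple per match.

[('v544qw2qw2qw2', 'tvvii_ro')]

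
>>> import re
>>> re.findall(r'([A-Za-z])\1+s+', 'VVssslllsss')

`\1` is not a pattern — it's the concrete string captured by group 1, re-applied verbatim.
Matches: at [0:5] match 'VVsss', group 1 = 'V'; at [5:11] match 'lllsss', group 1 = 'l'.
One capturing group, so `findall` returns just the captured substring from each match — 2 in all.

['V', 'l']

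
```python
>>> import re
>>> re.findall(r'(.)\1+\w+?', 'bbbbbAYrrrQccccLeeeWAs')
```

['b', 'r', 'c', 'e']

A backreference is literal: `\1` must see the identical characters the first group matched.
Walking the string: at [0:6] match 'bbbbbA', group 1 = 'b'; at [7:11] match 'rrrQ', group 1 = 'r'; at [11:16] match 'ccccL', group 1 = 'c'; at [16:20] match 'eeeW', group 1 = 'e'.
Because there's exactly one group, `findall` drops the full match and keeps group 1 from each hit.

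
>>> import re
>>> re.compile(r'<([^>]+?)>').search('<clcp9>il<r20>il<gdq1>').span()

Unlike `match`, `search` isn't anchored — it looks for the pattern anywhere in the string.
The match spans [0:7] → '<clcp9>'.
Captured: group 1 = 'clcp9'.

(0, 7)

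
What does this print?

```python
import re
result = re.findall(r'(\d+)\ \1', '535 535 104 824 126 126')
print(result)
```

['535', '126']

A backreference is literal: `\1` must see the identical characters the first group matched.
`findall` collects group 1 from each match (2 total).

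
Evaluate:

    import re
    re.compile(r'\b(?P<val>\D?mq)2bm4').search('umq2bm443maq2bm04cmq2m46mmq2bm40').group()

This matches a word boundary (`\b`, zero-width); then optionally a non-digit, then the literal 'mq' (captured as 'val'); then the literal '2b', then the literal 'm4'.
Unlike `match`, `search` isn't anchored — it looks for the pattern anywhere in the string.
The match spans [0:7] → 'umq2bm4'.
Captured: group 1 = 'umq'.

'umq2bm4'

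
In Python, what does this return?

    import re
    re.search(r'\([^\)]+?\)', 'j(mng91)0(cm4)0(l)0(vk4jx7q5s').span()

(1, 8)

`re.search` tries every starting position until one works.
The match spans [1:8] → '(mng91)'.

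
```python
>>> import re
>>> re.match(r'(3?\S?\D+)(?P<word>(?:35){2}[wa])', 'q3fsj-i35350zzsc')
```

The pattern matches optionally the literal '3', then optionally a non-whitespace character, then one or more of a non-digit (captured); then the literal '35' repeated 2 times, then one of [wa] (captured as 'word').
`re.match` won't scan ahead — the pattern has to work from the very first character.
Here the string doesn't start with a match, so the call returns None.

None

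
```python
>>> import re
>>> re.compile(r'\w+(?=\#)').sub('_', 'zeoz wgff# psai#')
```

'zeoz _# _#'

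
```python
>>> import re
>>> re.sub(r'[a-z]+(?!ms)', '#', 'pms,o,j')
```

'#,#,#'

The negative lookahead/lookbehind blocks any match where the forbidden context is present.
Matches: at [0:3] → 'pms'; at [4:5] → 'o'; at [6:7] → 'j'.
`sub` substitutes '#' at each match site.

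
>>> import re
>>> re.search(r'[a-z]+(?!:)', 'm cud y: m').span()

`(?!…)`/`(?<!…)` only lets a position through if the neighbouring text does NOT match; no characters are consumed.
`re.search` scans for the first position where the pattern succeeds.
The match spans [0:1] → 'm'.

(0, 1)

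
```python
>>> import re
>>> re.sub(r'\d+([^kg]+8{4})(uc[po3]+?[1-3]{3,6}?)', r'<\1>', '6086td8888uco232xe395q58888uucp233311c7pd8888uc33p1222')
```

Each match is replaced using the text its own group 1 captured.

'<td8888uco232xe395q58888uucp233311c7pd8888>2'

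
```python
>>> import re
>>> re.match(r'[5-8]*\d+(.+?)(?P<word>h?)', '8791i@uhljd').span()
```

`re.match` only tries the pattern at the start of the string.
The match spans [0:5] → '8791i'.

(0, 5)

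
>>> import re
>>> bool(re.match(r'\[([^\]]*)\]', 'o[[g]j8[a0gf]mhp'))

False

`re.match` won't scan ahead — the pattern has to work from the very first character.
Here the string doesn't start with a match, so the call returns None, and `bool(None)` is False.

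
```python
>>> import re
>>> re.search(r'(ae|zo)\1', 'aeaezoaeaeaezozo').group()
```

'aeae'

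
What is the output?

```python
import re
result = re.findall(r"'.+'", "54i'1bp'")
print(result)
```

["'1bp'"]

`findall` yields the raw match text (1 of them) because the pattern has no groups.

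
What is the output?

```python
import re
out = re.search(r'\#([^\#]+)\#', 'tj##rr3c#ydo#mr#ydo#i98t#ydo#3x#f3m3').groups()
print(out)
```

`re.search` tries every starting position until one works.
The match spans [3:9] → '#rr3c#'.
Captured: group 1 = 'rr3c'.

('rr3c',)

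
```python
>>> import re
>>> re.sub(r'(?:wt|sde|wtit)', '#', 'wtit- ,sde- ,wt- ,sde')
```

`|` is ordered: at each position the engine commits to the first alternative that works.
Every occurrence is swapped for '#'.

'#it- ,#- ,#- ,#'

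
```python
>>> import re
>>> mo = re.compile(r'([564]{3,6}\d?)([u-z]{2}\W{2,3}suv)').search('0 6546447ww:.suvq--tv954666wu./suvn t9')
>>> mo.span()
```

The match spans [2:16] → '6546447ww:.suv'.

(2, 16)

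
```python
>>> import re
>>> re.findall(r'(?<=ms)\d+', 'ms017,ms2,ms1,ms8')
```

['017', '2', '1', '8']

The lookaround is zero-width — it requires the adjacent text to match without consuming it, so the asserted text isn't part of the match.
Walking the string: at [2:5] → '017'; at [8:9] → '2'; at [12:13] → '1'; at [16:17] → '8'.
`findall` yields the raw match text (4 of them) because the pattern has no groups.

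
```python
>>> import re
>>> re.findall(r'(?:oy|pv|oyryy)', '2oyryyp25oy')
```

['oy', 'oy']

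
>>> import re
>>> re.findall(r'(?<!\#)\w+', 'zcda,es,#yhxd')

The negative lookahead/lookbehind blocks any match where the forbidden context is present.
Scanning left to right: at [0:4] → 'zcda'; at [5:7] → 'es'; at [10:13] → 'hxd'.
`findall` yields the raw match text (3 of them) because the pattern has no groups.

['zcda', 'es', 'hxd']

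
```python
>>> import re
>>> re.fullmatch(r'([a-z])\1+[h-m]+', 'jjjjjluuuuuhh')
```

None

After group 1 captures some text, `\1` only succeeds where that same text appears again.
`re.fullmatch` is like wrapping the pattern in `^…$` (in single-line mode).
Here the pattern can't cover the whole string, so the call returns None.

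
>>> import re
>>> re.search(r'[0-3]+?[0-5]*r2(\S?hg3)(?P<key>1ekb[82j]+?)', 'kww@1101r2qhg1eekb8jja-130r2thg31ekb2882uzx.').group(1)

The match spans [23:37] → '130r2thg31ekb2'.
Captured: group 1 = 'thg3', group 2 = '1ekb2'.

'thg3'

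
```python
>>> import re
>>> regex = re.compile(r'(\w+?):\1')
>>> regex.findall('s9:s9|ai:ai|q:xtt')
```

A backreference is literal: `\1` must see the identical characters the first group matched.
Matches: at [0:5] match 's9:s9', group 1 = 's9'; at [6:11] match 'ai:ai', group 1 = 'ai'.
`findall` collects group 1 from each match (2 total).

['s9', 'ai']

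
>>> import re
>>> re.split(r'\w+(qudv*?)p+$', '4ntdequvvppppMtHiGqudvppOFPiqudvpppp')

['', 'qudv', '']

The group in the pattern means `split` returns the separators' captures alongside the pieces.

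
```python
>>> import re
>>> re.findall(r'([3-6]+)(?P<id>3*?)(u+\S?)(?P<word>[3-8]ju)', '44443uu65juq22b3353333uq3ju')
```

[('44443', '', 'uu6', '5ju'), ('3353333', '', 'uq', '3ju')]

Multiple groups make `findall` return tuples — one 4-tuple for each match.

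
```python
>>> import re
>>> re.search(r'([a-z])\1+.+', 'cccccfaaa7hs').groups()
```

('c',)

The match spans [0:12] → 'cccccfaaa7hs'.
Captured: group 1 = 'c'.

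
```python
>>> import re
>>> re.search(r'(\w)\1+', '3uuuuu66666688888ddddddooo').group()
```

'uuuuu'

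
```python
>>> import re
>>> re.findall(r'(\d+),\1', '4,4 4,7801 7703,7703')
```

['4', '7703']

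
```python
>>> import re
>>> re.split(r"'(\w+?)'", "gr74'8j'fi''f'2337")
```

['gr74', '8j', "fi'", 'f', '2337']

Matches to split on: at [4:8] → "'8j'"; at [11:14] → "'f'".
`re.split` interleaves the captured-group text with the surrounding fragments.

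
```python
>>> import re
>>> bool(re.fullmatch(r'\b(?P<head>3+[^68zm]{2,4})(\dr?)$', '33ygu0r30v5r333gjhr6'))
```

False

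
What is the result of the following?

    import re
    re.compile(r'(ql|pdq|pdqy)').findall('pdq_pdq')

Scanning left to right: at [0:3] match 'pdq', group 1 = 'pdq'; at [4:7] match 'pdq', group 1 = 'pdq'.
One capturing group, so `findall` returns just the captured substring from each match — 2 in all.

['pdq', 'pdq']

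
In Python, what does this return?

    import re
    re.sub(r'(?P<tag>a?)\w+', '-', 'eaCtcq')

The pattern matches optionally a literal 'a' (captured as 'tag'); then one or more of a word character.
Matches: at [0:6] → 'eaCtcq'.
Every occurrence is swapped for '-'.

'-'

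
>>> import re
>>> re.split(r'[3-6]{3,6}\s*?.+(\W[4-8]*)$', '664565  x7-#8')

['', '#8', '']

Pattern: 3 to 6 of a character in [3-6]; then zero or more of whitespace (lazy), then one or more of any character; then a non-word character, then zero or more of a character in [4-8] (captured); then anchored at the end.
`re.split` interleaves the captured-group text with the surrounding fragments.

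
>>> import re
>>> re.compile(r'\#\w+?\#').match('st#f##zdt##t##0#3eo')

`re.match` only tries the pattern at the start of the string.
Here the string doesn't start with a match, so the call returns None.

None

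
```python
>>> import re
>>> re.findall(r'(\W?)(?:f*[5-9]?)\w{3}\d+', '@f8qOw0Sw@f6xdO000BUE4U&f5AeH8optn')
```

['@', '@', '', '&']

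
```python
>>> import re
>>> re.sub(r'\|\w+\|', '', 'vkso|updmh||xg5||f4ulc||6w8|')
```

'vkso'

`sub` substitutes '' at each match site.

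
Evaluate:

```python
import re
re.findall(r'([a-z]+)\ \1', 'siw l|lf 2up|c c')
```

['c']

`\1` has to match the exact text group 1 already captured.
`findall` collects group 1 from the one match (1 total).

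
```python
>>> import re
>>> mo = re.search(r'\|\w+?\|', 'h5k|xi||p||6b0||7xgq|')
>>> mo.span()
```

(3, 7)

`re.search` tries every starting position until one works.
The match spans [3:7] → '|xi|'.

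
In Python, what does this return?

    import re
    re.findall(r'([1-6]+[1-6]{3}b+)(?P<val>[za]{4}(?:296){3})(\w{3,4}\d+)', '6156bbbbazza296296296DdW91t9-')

[('6156bbbb', 'azza296296296', 'DdW91')]

3 groups means the one result is a tuple of 3 captured strings — 1 here.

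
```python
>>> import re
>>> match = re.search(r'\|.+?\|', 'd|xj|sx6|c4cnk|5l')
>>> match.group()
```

'|xj|'

The `?` after the quantifier makes it lazy — it takes as little as possible before letting the rest of the pattern try.
`re.search` tries every starting position until one works.
The match spans [1:5] → '|xj|'.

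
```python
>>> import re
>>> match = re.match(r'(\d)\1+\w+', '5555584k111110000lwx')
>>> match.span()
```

`\1` is not a pattern — it's the concrete string captured by group 1, re-applied verbatim.
`match` is anchored at position 0; if the pattern doesn't fit there, it returns None.
The match spans [0:20] → '5555584k111110000lwx'.
Captured: group 1 = '5'.

(0, 20)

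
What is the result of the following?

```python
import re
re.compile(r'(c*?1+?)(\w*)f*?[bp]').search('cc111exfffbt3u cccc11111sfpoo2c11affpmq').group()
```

'cc111exfffb'

The pattern matches zero or more of a literal 'c' (lazy), then one or more of a literal '1' (lazy) (captured); then zero or more of a word character (captured); then zero or more of the literal 'f' (lazy), then one of [bp].
`re.search` tries every starting position until one works.
The match spans [0:11] → 'cc111exfffb'.
Captured: group 1 = 'cc1', group 2 = '11exfff'.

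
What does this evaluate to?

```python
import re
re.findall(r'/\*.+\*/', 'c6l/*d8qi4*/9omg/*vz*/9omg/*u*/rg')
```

Matches: at [3:31] → '/*d8qi4*/9omg/*vz*/9omg/*u*/'.
With no groups in the pattern, `findall` gives back each whole match — 1 here.

['/*d8qi4*/9omg/*vz*/9omg/*u*/']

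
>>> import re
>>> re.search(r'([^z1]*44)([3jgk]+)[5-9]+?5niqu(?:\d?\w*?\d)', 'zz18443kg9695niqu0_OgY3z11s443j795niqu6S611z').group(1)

The pattern matches zero or more of any character except [z1], then the literal '44' (captured); then one or more of one of [3jgk] (captured); then one or more of a character in [5-9] (lazy), then the literal '5ni', then the literal 'qu'; then optionally a digit, then zero or more of a word character (lazy), then a digit (non-capturing group).
`search` walks the string left to right and returns the first match it finds.
The match spans [3:23] → '8443kg9695niqu0_OgY3'.
Captured: group 1 = '844', group 2 = '3kg'.

'844'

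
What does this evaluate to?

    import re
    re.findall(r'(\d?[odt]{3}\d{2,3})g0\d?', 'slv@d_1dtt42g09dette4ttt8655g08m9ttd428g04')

One capturing group, so `findall` returns just the captured substring from each match — 2 in all.

['1dtt42', '9ttd428']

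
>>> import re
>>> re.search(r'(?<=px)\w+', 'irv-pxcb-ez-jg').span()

(6, 8)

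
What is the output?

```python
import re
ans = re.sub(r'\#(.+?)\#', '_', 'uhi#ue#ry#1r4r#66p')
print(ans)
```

uhi_ry_66p

Matches: at [3:7] → '#ue#'; at [9:15] → '#1r4r#'.
`sub` substitutes '_' at each match site.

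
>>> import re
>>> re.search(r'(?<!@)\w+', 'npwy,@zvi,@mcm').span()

`(?!…)`/`(?<!…)` only lets a position through if the neighbouring text does NOT match; no characters are consumed.
`search` walks the string left to right and returns the first match it finds.
The match spans [0:4] → 'npwy'.

(0, 4)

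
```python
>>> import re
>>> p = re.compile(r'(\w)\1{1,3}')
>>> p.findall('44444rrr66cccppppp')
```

['4', 'r', '6', 'c', 'p']

A backreference is literal: `\1` must see the identical characters the first group matched.
Scanning left to right: at [0:4] match '4444', group 1 = '4'; at [5:8] match 'rrr', group 1 = 'r'; at [8:10] match '66', group 1 = '6'; at [10:13] match 'ccc', group 1 = 'c'; at [13:17] match 'pppp', group 1 = 'p'.
Because there's exactly one group, `findall` drops the full match and keeps group 1 from each hit.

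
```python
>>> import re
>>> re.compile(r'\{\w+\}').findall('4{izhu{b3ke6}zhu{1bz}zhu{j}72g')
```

['{b3ke6}', '{1bz}', '{j}']

Matches: at [6:13] → '{b3ke6}'; at [16:21] → '{1bz}'; at [24:27] → '{j}'.
`findall` yields the raw match text (3 of them) because the pattern has no groups.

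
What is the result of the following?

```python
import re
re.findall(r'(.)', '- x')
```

Pattern: any character (captured).
`findall` collects group 1 from each match (3 total).

['-', ' ', 'x']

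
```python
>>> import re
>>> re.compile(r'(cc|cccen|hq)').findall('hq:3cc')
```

['hq', 'cc']

Scanning left to right: at [0:2] match 'hq', group 1 = 'hq'; at [4:6] match 'cc', group 1 = 'cc'.
Because there's exactly one group, `findall` drops the full match and keeps group 1 from each hit.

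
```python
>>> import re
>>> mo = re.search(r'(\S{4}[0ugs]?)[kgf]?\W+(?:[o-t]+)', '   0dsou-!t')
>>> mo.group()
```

Pattern: exactly 4 of a non-whitespace character, then optionally one of [0ugs] (captured); then optionally one of [kgf], then one or more of a non-word character; then one or more of a character in [o-t] (non-capturing group).
The match spans [3:11] → '0dsou-!t'.

'0dsou-!t'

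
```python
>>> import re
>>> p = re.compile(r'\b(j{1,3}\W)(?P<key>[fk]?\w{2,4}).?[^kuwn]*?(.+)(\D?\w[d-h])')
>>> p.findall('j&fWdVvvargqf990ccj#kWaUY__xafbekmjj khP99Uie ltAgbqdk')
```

[('j&', 'fWdVv', 'argqf990ccj#kWaUY__xafbekmjj khP99Uie ltAgb', 'qd')]

This matches a word boundary (`\b`, zero-width); then 1 to 3 of a literal 'j', then a non-word character (captured); then optionally one of [fk], then 2 to 4 of a word character (captured as 'key'); then optionally any character, then zero or more of any character except [kuwn] (lazy); then one or more of any character (captured); then optionally a non-digit, then a word character, then a character in [d-h] (captured).
With the lazy modifier that quantifier settles for the fewest repetitions that let the rest of the pattern succeed (the atoms after it are unaffected and can still be greedy).
Matches: at [0:53] match 'j&fWdVvvargqf990ccj#kWaUY__xafbekmjj khP99Uie ltAgbqd', groups = ('j&', 'fWdVv', 'argqf990ccj#kWaUY__xafbekmjj khP99Uie ltAgb', 'qd').
4 groups means the one result is a tuple of 4 captured strings — 1 here.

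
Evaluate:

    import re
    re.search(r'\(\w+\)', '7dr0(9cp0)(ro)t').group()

'(9cp0)'

The match spans [4:10] → '(9cp0)'.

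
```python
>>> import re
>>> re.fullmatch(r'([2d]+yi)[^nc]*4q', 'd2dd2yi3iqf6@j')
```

None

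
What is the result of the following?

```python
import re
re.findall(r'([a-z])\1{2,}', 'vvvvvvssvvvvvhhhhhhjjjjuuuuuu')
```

['v', 'v', 'h', 'j', 'u']

`\1` has to match the exact text group 1 already captured.
Walking the string: at [0:6] match 'vvvvvv', group 1 = 'v'; at [8:13] match 'vvvvv', group 1 = 'v'; at [13:19] match 'hhhhhh', group 1 = 'h'; at [19:23] match 'jjjj', group 1 = 'j'; at [23:29] match 'uuuuuu', group 1 = 'u'.
With a single group, `findall` returns only what that group captured — 5 items.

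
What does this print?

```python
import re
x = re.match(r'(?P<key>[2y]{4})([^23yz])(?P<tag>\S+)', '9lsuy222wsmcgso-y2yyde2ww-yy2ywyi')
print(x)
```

`re.match` won't scan ahead — the pattern has to work from the very first character.
Here the string doesn't start with a match, so the call returns None.

None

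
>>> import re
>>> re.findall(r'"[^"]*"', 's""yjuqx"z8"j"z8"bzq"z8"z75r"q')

Since nothing is captured, `findall` lists the 4 matched substrings directly.

['""', '"z8"', '"z8"', '"z8"']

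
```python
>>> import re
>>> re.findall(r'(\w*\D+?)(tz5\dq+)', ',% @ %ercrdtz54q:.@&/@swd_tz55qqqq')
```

This matches zero or more of a word character, then one or more of a non-digit (lazy) (captured); then the literal 'tz5', then a digit, then one or more of a literal 'q' (captured).
Matches: at [0:16] match ',% @ %ercrdtz54q', groups = (',% @ %ercrd', 'tz54q'); at [16:34] match ':.@&/@swd_tz55qqqq', groups = (':.@&/@swd_', 'tz55qqqq').
2 groups means each result is a tuple of 2 captured strings — 2 here.

[(',% @ %ercrd', 'tz54q'), (':.@&/@swd_', 'tz55qqqq')]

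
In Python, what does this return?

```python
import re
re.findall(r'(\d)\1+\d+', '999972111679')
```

The backreference `\1` re-matches whatever the first group consumed, character for character.
Scanning left to right: at [0:12] match '999972111679', group 1 = '9'.
With a single group, `findall` returns only what that group captured — 1 item.

['9']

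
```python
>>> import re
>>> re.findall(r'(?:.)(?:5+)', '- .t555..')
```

This matches any character (non-capturing group); then one or more of a literal '5' (non-capturing group).
Scanning left to right: at [3:7] → 't555'.
Since nothing is captured, `findall` lists the 1 matched substring directly.

['t555']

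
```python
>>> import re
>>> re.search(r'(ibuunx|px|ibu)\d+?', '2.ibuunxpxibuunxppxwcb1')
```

None

Here nothing in the string fits, so the call returns None.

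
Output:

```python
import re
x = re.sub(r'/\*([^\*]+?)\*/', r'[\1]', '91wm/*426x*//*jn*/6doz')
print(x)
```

91wm[426x][jn]6doz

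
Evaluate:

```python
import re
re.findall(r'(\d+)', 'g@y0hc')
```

This matches one or more of a digit (captured).
One capturing group, so `findall` returns just the captured substring from the one match — 1 in all.

['0']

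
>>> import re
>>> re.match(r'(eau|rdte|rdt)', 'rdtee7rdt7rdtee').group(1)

'rdte'

The match spans [0:4] → 'rdte'.
Captured: group 1 = 'rdte'.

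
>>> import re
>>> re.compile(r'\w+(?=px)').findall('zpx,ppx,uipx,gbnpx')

['z', 'p', 'ui', 'gbn']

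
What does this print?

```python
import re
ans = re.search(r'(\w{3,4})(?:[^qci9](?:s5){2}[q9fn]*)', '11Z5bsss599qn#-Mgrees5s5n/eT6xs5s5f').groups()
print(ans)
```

('Mgre',)

The pattern matches 3 to 4 of a word character (captured); then any character except [qci9], then the literal 's5' repeated 2 times, then zero or more of one of [q9fn] (non-capturing group).
Unlike `match`, `search` isn't anchored — it looks for the pattern anywhere in the string.
The match spans [15:25] → 'Mgrees5s5n'.
Captured: group 1 = 'Mgre'.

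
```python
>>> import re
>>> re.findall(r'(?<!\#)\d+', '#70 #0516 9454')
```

The negative lookaround is zero-width — it rules out positions where the adjacent text would match, without consuming anything.
No capturing groups, so `findall` returns the 3 full match strings.

['0', '516', '9454']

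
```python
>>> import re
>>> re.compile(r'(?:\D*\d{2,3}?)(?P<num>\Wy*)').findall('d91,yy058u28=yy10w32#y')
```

This matches zero or more of a non-digit, then 2 to 3 of a digit (lazy) (non-capturing group); then a non-word character, then zero or more of the literal 'y' (captured as 'num').
Scanning left to right: at [0:6] match 'd91,yy', group 1 = ',yy'; at [9:15] match 'u28=yy', group 1 = '=yy'; at [17:22] match 'w32#y', group 1 = '#y'.
`findall` collects group 1 from each match (3 total).

[',yy', '=yy', '#y']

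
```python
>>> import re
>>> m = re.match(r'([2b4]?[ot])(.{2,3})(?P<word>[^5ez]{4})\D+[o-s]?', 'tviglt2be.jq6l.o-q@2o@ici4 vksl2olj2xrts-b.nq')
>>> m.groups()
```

('t', 'vig', 'lt2b')

The match spans [0:12] → 'tviglt2be.jq'.
Captured: group 1 = 't', group 2 = 'vig', group 3 = 'lt2b'.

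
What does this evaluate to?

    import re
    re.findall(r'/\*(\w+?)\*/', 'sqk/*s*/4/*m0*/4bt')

['s', 'm0']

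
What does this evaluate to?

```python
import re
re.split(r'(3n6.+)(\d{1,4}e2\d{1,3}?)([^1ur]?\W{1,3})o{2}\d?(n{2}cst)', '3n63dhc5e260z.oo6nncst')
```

Pattern: the literal '3n6', then one or more of any character (captured); then 1 to 4 of a digit, then the literal 'e2', then 1 to 3 of a digit (lazy) (captured); then optionally any character except [1ur], then 1 to 3 of a non-word character (captured); then exactly 2 of the literal 'o', then optionally a digit; then exactly 2 of the literal 'n', then the literal 'cst' (captured).
`re.split` interleaves the captured-group text with the surrounding fragments.

['', '3n63dhc', '5e260', 'z.', 'nncst', '']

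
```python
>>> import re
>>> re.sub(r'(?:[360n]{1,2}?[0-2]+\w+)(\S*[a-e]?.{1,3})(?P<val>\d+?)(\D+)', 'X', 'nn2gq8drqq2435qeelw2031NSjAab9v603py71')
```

'X71'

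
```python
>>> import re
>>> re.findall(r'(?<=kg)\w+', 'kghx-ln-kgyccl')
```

The lookaround is zero-width — it requires the adjacent text to match without consuming it, so the asserted text isn't part of the match.
Matches: at [2:4] → 'hx'; at [10:14] → 'yccl'.
`findall` yields the raw match text (2 of them) because the pattern has no groups.

['hx', 'yccl']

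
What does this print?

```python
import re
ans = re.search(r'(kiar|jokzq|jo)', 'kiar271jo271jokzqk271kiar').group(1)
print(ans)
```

kiar

`search` walks the string left to right and returns the first match it finds.
The match spans [0:4] → 'kiar'.
Captured: group 1 = 'kiar'.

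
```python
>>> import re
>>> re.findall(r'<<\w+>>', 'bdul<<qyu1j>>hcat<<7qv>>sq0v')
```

['<<qyu1j>>', '<<7qv>>']

Matches: at [4:13] → '<<qyu1j>>'; at [17:24] → '<<7qv>>'.
No capturing groups, so `findall` returns the 2 full match strings.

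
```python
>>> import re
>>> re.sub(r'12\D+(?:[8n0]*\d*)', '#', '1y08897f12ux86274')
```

This matches the literal '12', then one or more of a non-digit; then zero or more of one of [8n0], then zero or more of a digit (non-capturing group).
Matches: at [8:17] → '12ux86274'.
Every occurrence is swapped for '#'.

'1y08897f#'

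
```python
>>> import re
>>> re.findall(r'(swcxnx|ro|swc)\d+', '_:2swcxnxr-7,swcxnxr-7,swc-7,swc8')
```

['swc']

With a single group, `findall` returns only what that group captured — 1 item.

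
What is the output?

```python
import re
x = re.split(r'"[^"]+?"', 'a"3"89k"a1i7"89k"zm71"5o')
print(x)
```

Splitting on the pattern gives 4 pieces.

['a', '89k', '89k', '5o']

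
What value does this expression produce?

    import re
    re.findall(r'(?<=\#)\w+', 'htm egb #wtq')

The lookaround is zero-width — it requires the adjacent text to match without consuming it, so the asserted text isn't part of the match.
Matches: at [9:12] → 'wtq'.
No capturing groups, so `findall` returns the 1 full match string.

['wtq']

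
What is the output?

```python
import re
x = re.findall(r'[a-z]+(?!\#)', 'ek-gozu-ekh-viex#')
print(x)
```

Because the assertion is negative and zero-width, positions next to the forbidden text are skipped.
With no groups in the pattern, `findall` gives back each whole match — 4 here.

['ek', 'gozu', 'ekh', 'vie']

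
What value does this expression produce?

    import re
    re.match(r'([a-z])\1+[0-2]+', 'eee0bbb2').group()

`\1` is not a pattern — it's the concrete string captured by group 1, re-applied verbatim.
`re.match` won't scan ahead — the pattern has to work from the very first character.
The match spans [0:4] → 'eee0'.
Captured: group 1 = 'e'.

'eee0'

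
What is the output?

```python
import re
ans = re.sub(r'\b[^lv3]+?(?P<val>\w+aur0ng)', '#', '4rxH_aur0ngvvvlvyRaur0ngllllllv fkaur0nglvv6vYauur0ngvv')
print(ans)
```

Pattern: a word boundary (`\b`, zero-width); then one or more of any character except [lv3] (lazy); then one or more of a word character, then the literal 'aur', then the literal '0ng' (captured as 'val').
Matches: at [0:24] → '4rxH_aur0ngvvvlvyRaur0ng'; at [31:40] → ' fkaur0ng'.
`sub` substitutes '#' at each match site.

#llllllv#lvv6vYauur0ngvv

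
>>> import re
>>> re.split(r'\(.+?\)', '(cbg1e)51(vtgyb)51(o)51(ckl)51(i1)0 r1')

['', '51', '51', '51', '51', '0 r1']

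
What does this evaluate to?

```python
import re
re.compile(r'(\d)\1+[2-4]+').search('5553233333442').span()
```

(0, 13)

`\1` has to match the exact text group 1 already captured.
`re.search` scans for the first position where the pattern succeeds.
The match spans [0:13] → '5553233333442'.
Captured: group 1 = '5'.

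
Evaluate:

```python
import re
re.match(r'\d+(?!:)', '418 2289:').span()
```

(0, 3)

Because the assertion is negative and zero-width, positions next to the forbidden text are skipped.
With `match`, the pattern is implicitly anchored at the beginning.
The match spans [0:3] → '418'.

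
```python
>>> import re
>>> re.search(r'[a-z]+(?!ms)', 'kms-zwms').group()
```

'kms'

A negative assertion filters positions out without eating any characters.
Unlike `match`, `search` isn't anchored — it looks for the pattern anywhere in the string.
The match spans [0:3] → 'kms'.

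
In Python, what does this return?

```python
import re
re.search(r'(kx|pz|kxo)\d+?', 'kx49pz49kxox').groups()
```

('kx',)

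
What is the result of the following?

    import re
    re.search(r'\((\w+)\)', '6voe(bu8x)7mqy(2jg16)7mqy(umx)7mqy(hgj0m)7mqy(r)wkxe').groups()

('bu8x',)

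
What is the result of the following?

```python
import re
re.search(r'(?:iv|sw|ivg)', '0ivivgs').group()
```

`re.search` tries every starting position until one works.
The match spans [1:3] → 'iv'.

'iv'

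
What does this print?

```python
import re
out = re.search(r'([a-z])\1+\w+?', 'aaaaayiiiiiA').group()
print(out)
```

aaaaay

The backreference `\1` re-matches whatever the first group consumed, character for character.
`search` walks the string left to right and returns the first match it finds.
The match spans [0:6] → 'aaaaay'.
Captured: group 1 = 'a'.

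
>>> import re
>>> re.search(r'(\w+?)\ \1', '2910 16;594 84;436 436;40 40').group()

'436 436'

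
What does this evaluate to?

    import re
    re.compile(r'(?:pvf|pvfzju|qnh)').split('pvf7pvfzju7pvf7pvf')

['', '7', 'zju7', '7', '']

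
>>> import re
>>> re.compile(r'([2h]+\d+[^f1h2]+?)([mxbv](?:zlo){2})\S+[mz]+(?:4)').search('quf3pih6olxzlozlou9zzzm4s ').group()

'h6olxzlozlou9zzzm4'

The match spans [6:24] → 'h6olxzlozlou9zzzm4'.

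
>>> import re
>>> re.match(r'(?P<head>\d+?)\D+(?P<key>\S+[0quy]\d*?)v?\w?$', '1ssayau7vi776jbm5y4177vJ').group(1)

'1'

The match spans [0:24] → '1ssayau7vi776jbm5y4177vJ'.
Captured: group 1 = '1', group 2 = '7vi776jbm5y4177'.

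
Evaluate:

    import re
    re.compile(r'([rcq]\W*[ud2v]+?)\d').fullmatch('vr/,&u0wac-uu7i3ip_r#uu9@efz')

None

`fullmatch` succeeds only if the pattern covers the string from start to end.
Here the pattern can't cover the whole string, so the call returns None.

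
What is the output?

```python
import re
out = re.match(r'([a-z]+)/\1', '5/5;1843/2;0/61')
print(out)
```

None

`\1` has to match the exact text group 1 already captured.
With `match`, the pattern is implicitly anchored at the beginning.
Here the string doesn't start with a match, so the call returns None.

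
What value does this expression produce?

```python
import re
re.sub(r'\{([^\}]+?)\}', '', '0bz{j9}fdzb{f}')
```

'0bzfdzb'

Each match is replaced by ''.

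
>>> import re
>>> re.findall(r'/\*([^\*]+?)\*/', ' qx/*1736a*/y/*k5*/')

['1736a', 'k5']

One capturing group, so `findall` returns just the captured substring from each match — 2 in all.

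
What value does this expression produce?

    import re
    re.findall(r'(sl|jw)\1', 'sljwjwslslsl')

['jw', 'sl']

`\1` is not a pattern — it's the concrete string captured by group 1, re-applied verbatim.
One capturing group, so `findall` returns just the captured substring from each match — 2 in all.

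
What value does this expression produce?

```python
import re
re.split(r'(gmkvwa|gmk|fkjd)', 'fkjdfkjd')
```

['', 'fkjd', '', 'fkjd', '']

The group in the pattern means `split` returns the separators' captures alongside the pieces.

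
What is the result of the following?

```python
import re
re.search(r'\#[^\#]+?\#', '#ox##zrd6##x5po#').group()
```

The match spans [0:4] → '#ox#'.

'#ox#'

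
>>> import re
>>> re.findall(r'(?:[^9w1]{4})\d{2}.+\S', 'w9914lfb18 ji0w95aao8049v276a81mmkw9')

['4lfb18 ji0w95aao8049v276a81mmkw9']

Pattern: exactly 4 of any character except [9w1] (non-capturing group); then exactly 2 of a digit, then one or more of any character, then a non-whitespace character.
Scanning left to right: at [4:36] → '4lfb18 ji0w95aao8049v276a81mmkw9'.
Since nothing is captured, `findall` lists the 1 matched substring directly.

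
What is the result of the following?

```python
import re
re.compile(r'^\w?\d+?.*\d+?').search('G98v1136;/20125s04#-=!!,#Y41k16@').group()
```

'G98v1136;/20125s04#-=!!,#Y41k16'

This matches anchored at the start of the string; then optionally a word character, then one or more of a digit (lazy), then zero or more of any character; then one or more of a digit (lazy).
`re.search` scans for the first position where the pattern succeeds.
The match spans [0:31] → 'G98v1136;/20125s04#-=!!,#Y41k16'.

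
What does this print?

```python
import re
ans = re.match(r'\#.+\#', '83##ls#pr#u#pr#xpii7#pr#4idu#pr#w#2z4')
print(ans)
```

None

With `match`, the pattern is implicitly anchored at the beginning.
Here the pattern fails at index 0, so the call returns None.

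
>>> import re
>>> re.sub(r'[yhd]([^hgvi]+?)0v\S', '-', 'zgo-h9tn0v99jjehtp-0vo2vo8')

'zgo--9jje-2vo8'

Pattern: one of [yhd]; then one or more of any character except [hgvi] (lazy) (captured); then the literal '0v', then a non-whitespace character.
Matches: at [4:11] → 'h9tn0v9'; at [15:22] → 'htp-0vo'.
Each match is replaced by '-'.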